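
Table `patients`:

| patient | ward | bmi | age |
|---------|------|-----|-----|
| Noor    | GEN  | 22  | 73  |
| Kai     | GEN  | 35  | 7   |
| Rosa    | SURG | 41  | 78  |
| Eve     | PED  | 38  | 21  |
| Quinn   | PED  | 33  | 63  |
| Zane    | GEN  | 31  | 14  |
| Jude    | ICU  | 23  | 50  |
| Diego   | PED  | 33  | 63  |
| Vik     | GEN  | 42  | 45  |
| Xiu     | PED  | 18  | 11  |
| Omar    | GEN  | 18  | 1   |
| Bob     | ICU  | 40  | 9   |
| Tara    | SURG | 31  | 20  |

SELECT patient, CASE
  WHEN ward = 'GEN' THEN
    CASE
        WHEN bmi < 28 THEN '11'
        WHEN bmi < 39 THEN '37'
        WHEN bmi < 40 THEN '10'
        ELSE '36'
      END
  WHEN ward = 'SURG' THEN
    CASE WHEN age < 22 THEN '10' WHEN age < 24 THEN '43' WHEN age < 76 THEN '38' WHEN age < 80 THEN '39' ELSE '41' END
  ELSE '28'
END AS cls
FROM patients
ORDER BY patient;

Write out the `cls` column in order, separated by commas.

28, 28, 28, 28, 37, 11, 11, 28, 39, 10, 36, 28, 37

patient=Bob: ward='ICU' → outer ELSE → 28
patient=Diego: ward='PED' → outer ELSE → 28
patient=Eve: ward='PED' → outer ELSE → 28
patient=Jude: ward='ICU' → outer ELSE → 28
patient=Kai: ward='GEN' → inner[bmi < 39] → 37
patient=Noor: ward='GEN' → inner[bmi < 28] → 11
patient=Omar: ward='GEN' → inner[bmi < 28] → 11
patient=Quinn: ward='PED' → outer ELSE → 28
patient=Rosa: ward='SURG' → inner[age < 80] → 39
patient=Tara: ward='SURG' → inner[age < 22] → 10
patient=Vik: ward='GEN' → inner[ELSE] → 36
patient=Xiu: ward='PED' → outer ELSE → 28
patient=Zane: ward='GEN' → inner[bmi < 39] → 37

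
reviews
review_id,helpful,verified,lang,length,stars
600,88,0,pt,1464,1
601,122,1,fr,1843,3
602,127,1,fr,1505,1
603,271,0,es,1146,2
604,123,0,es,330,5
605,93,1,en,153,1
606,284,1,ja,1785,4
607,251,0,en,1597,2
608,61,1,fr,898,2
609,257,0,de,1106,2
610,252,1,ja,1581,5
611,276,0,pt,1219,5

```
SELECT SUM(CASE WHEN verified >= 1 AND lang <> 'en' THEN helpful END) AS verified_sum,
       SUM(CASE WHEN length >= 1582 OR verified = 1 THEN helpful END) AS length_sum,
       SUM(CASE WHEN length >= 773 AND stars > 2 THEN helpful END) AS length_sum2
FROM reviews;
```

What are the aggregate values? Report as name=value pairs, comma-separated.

[verified_sum: verified >= 1 AND lang <> 'en']
review_id=600: ✗
review_id=601: ✓ → 122
review_id=602: ✓ → 127
review_id=603: ✗
review_id=604: ✗
review_id=605: ✗
review_id=606: ✓ → 284
review_id=607: ✗
review_id=608: ✓ → 61
review_id=609: ✗
review_id=610: ✓ → 252
review_id=611: ✗
verified_sum = 122 + 127 + 284 + 61 + 252 = 846
—
[length_sum: length >= 1582 OR verified = 1]
review_id=600: ✗
review_id=601: ✓ → 122
review_id=602: ✓ → 127
review_id=603: ✗
review_id=604: ✗
review_id=605: ✓ → 93
review_id=606: ✓ → 284
review_id=607: ✓ → 251
review_id=608: ✓ → 61
review_id=609: ✗
review_id=610: ✓ → 252
review_id=611: ✗
length_sum = 122 + 127 + 93 + 284 + 251 + 61 + 252 = 1190
—
[length_sum2: length >= 773 AND stars > 2]
review_id=600: ✗
review_id=601: ✓ → 122
review_id=602: ✗
review_id=603: ✗
review_id=604: ✗
review_id=605: ✗
review_id=606: ✓ → 284
review_id=607: ✗
review_id=608: ✗
review_id=609: ✗
review_id=610: ✓ → 252
review_id=611: ✓ → 276
length_sum2 = 122 + 284 + 252 + 276 = 934

verified_sum=846, length_sum=1190, length_sum2=934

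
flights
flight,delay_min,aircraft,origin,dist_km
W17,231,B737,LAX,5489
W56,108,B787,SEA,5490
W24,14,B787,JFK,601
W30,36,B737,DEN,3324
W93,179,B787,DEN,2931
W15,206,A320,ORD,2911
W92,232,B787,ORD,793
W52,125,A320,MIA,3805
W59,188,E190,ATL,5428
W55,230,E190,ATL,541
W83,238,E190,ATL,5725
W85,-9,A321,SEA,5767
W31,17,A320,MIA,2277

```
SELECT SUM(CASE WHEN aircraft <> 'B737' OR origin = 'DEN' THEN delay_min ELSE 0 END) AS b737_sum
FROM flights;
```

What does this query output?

flight=W17: ✗
flight=W56: ✓ → 108
flight=W24: ✓ → 14
flight=W30: ✓ → 36
flight=W93: ✓ → 179
flight=W15: ✓ → 206
flight=W92: ✓ → 232
flight=W52: ✓ → 125
flight=W59: ✓ → 188
flight=W55: ✓ → 230
flight=W83: ✓ → 238
flight=W85: ✓ → -9
flight=W31: ✓ → 17
b737_sum = 108 + 14 + 36 + 179 + 206 + 232 + 125 + 188 + 230 + 238 + -9 + 17 = 1564

1564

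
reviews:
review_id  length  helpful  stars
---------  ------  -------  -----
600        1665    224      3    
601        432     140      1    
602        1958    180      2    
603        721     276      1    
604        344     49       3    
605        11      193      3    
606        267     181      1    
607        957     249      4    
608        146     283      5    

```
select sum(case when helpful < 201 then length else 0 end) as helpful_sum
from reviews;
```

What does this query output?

3012

review_id=600: ✗
review_id=601: ✓ → 432
review_id=602: ✓ → 1958
review_id=603: ✗
review_id=604: ✓ → 344
review_id=605: ✓ → 11
review_id=606: ✓ → 267
review_id=607: ✗
review_id=608: ✗
helpful_sum = 432 + 1958 + 344 + 11 + 267 = 3012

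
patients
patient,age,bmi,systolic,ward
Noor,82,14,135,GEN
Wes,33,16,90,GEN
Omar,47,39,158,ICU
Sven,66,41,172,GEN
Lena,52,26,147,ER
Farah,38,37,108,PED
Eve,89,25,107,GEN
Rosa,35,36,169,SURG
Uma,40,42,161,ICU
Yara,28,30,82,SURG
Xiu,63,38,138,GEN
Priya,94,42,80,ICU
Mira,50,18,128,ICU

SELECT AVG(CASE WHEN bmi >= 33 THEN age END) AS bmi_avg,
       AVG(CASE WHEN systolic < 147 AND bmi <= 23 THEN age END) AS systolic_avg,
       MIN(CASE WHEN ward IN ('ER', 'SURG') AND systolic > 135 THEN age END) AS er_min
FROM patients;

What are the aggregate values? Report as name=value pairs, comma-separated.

[bmi_avg: bmi >= 33]
patient=Noor: ✗
patient=Wes: ✗
patient=Omar: ✓ → 47
patient=Sven: ✓ → 66
patient=Lena: ✗
patient=Farah: ✓ → 38
patient=Eve: ✗
patient=Rosa: ✓ → 35
patient=Uma: ✓ → 40
patient=Yara: ✗
patient=Xiu: ✓ → 63
patient=Priya: ✓ → 94
patient=Mira: ✗
bmi_avg = (47 + 66 + 38 + 35 + 40 + 63 + 94) / 7 = 54.7142857143
—
[systolic_avg: systolic < 147 AND bmi <= 23]
patient=Noor: ✓ → 82
patient=Wes: ✓ → 33
patient=Omar: ✗
patient=Sven: ✗
patient=Lena: ✗
patient=Farah: ✗
patient=Eve: ✗
patient=Rosa: ✗
patient=Uma: ✗
patient=Yara: ✗
patient=Xiu: ✗
patient=Priya: ✗
patient=Mira: ✓ → 50
systolic_avg = (82 + 33 + 50) / 3 = 55
—
[er_min: ward IN ('ER', 'SURG') AND systolic > 135]
patient=Noor: ✗
patient=Wes: ✗
patient=Omar: ✗
patient=Sven: ✗
patient=Lena: ✓ → 52
patient=Farah: ✗
patient=Eve: ✗
patient=Rosa: ✓ → 35
patient=Uma: ✗
patient=Yara: ✗
patient=Xiu: ✗
patient=Priya: ✗
patient=Mira: ✗
er_min = MIN(52, 35) = 35

bmi_avg=54.7142857143, systolic_avg=55, er_min=35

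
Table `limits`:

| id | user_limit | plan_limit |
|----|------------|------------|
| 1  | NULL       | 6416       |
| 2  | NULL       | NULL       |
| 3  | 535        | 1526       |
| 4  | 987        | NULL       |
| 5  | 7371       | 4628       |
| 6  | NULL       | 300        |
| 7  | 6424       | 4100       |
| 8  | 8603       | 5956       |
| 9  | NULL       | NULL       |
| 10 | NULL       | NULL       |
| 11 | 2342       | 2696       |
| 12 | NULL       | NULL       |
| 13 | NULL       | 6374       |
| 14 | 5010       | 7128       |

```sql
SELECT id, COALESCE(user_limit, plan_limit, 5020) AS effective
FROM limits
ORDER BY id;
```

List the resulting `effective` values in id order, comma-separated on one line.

id=1: user_limit=NULL, plan_limit=6416 → 6416
id=2: user_limit=NULL, plan_limit=NULL, → literal 5020 → 5020
id=3: user_limit=535 → 535
id=4: user_limit=987 → 987
id=5: user_limit=7371 → 7371
id=6: user_limit=NULL, plan_limit=300 → 300
id=7: user_limit=6424 → 6424
id=8: user_limit=8603 → 8603
id=9: user_limit=NULL, plan_limit=NULL, → literal 5020 → 5020
id=10: user_limit=NULL, plan_limit=NULL, → literal 5020 → 5020
id=11: user_limit=2342 → 2342
id=12: user_limit=NULL, plan_limit=NULL, → literal 5020 → 5020
id=13: user_limit=NULL, plan_limit=6374 → 6374
id=14: user_limit=5010 → 5010

6416, 5020, 535, 987, 7371, 300, 6424, 8603, 5020, 5020, 2342, 5020, 6374, 5010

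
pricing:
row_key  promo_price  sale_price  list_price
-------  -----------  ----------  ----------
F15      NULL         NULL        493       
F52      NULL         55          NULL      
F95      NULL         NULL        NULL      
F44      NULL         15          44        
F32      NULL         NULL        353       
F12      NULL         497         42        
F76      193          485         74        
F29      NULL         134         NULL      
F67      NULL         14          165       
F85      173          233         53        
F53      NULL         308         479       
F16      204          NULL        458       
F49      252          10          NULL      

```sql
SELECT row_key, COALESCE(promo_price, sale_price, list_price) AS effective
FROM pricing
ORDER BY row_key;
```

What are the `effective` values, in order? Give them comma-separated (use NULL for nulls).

row_key=F12: promo_price=NULL, sale_price=497 → 497
row_key=F15: promo_price=NULL, sale_price=NULL, list_price=493 → 493
row_key=F16: promo_price=204 → 204
row_key=F29: promo_price=NULL, sale_price=134 → 134
row_key=F32: promo_price=NULL, sale_price=NULL, list_price=353 → 353
row_key=F44: promo_price=NULL, sale_price=15 → 15
row_key=F49: promo_price=252 → 252
row_key=F52: promo_price=NULL, sale_price=55 → 55
row_key=F53: promo_price=NULL, sale_price=308 → 308
row_key=F67: promo_price=NULL, sale_price=14 → 14
row_key=F76: promo_price=193 → 193
row_key=F85: promo_price=173 → 173
row_key=F95: promo_price=NULL, sale_price=NULL, list_price=NULL (all NULL) → NULL

497, 493, 204, 134, 353, 15, 252, 55, 308, 14, 193, 173, NULL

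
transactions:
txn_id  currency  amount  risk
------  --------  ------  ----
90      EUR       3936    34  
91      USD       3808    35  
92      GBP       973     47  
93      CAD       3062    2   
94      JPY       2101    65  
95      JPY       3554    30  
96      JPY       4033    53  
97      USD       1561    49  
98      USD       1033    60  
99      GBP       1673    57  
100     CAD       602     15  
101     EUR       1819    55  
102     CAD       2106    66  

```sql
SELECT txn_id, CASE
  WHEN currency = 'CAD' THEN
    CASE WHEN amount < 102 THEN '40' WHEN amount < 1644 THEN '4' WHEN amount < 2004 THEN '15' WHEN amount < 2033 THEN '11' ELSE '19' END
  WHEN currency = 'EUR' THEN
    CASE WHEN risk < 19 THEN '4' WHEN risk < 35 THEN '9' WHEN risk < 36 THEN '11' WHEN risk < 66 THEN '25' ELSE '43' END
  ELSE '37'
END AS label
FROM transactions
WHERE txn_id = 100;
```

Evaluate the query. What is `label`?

4

txn_id = 100: currency=CAD, amount=602, risk=15.
currency='CAD' → inner[amount < 1644] → 4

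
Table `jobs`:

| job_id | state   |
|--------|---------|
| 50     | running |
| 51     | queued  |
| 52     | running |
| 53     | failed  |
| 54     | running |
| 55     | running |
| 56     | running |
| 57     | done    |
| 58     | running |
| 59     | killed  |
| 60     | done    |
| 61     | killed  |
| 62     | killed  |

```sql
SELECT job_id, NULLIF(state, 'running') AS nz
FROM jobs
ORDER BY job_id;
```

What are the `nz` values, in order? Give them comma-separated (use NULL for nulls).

NULL, queued, NULL, failed, NULL, NULL, NULL, done, NULL, killed, done, killed, killed

job_id=50: state=running vs running: equal → NULL
job_id=51: state=queued vs running: differ → queued
job_id=52: state=running vs running: equal → NULL
job_id=53: state=failed vs running: differ → failed
job_id=54: state=running vs running: equal → NULL
job_id=55: state=running vs running: equal → NULL
job_id=56: state=running vs running: equal → NULL
job_id=57: state=done vs running: differ → done
job_id=58: state=running vs running: equal → NULL
job_id=59: state=killed vs running: differ → killed
job_id=60: state=done vs running: differ → done
job_id=61: state=killed vs running: differ → killed
job_id=62: state=killed vs running: differ → killed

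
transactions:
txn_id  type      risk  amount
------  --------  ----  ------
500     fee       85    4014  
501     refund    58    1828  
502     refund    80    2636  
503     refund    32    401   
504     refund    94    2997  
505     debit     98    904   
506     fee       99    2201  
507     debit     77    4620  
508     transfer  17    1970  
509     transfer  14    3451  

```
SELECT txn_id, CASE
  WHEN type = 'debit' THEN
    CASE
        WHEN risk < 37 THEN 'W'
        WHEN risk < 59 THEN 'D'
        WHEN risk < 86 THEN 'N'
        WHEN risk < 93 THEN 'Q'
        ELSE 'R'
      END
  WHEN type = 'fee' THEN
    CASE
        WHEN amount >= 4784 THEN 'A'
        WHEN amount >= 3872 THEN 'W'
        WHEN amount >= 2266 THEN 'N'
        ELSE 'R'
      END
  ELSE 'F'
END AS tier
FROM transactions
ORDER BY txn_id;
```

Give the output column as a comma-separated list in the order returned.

txn_id=500: type='fee' → inner[amount >= 3872] → W
txn_id=501: type='refund' → outer ELSE → F
txn_id=502: type='refund' → outer ELSE → F
txn_id=503: type='refund' → outer ELSE → F
txn_id=504: type='refund' → outer ELSE → F
txn_id=505: type='debit' → inner[ELSE] → R
txn_id=506: type='fee' → inner[ELSE] → R
txn_id=507: type='debit' → inner[risk < 86] → N
txn_id=508: type='transfer' → outer ELSE → F
txn_id=509: type='transfer' → outer ELSE → F

W, F, F, F, F, R, R, N, F, F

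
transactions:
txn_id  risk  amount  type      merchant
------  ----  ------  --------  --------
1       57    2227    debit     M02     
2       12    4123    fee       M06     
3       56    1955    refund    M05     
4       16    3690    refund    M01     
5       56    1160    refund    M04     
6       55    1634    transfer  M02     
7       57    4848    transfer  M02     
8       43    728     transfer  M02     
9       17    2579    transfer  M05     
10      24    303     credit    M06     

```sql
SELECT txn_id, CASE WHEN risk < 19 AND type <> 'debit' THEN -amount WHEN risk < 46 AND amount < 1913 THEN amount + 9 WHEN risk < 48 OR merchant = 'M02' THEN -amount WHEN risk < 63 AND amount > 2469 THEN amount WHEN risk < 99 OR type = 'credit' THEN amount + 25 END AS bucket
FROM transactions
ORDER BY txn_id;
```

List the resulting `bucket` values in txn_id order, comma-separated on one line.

-2227, -4123, 1980, -3690, 1185, -1634, -4848, 737, -2579, 312

txn_id=1: risk < 48 OR merchant = 'M02' → -2227
txn_id=2: risk < 19 AND type <> 'debit' → -4123
txn_id=3: risk < 99 OR type = 'credit' → 1980
txn_id=4: risk < 19 AND type <> 'debit' → -3690
txn_id=5: risk < 99 OR type = 'credit' → 1185
txn_id=6: risk < 48 OR merchant = 'M02' → -1634
txn_id=7: risk < 48 OR merchant = 'M02' → -4848
txn_id=8: risk < 46 AND amount < 1913 → 737
txn_id=9: risk < 19 AND type <> 'debit' → -2579
txn_id=10: risk < 46 AND amount < 1913 → 312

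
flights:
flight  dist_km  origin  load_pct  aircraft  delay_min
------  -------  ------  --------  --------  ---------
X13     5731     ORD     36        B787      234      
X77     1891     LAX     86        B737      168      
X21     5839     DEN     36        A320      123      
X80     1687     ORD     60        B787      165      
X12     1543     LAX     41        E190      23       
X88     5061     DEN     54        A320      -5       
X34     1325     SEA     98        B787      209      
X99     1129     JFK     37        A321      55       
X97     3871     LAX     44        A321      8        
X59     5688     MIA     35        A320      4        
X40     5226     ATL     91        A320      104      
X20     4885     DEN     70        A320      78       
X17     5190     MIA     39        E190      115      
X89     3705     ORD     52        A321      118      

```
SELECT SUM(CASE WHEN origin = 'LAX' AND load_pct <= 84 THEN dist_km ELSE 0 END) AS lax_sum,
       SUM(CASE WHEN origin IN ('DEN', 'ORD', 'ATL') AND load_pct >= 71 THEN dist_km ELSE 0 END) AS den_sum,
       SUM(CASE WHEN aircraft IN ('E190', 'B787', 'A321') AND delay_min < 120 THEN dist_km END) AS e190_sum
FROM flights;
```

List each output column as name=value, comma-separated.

[lax_sum: origin = 'LAX' AND load_pct <= 84]
flight=X13: ✗
flight=X77: ✗
flight=X21: ✗
flight=X80: ✗
flight=X12: ✓ → 1543
flight=X88: ✗
flight=X34: ✗
flight=X99: ✗
flight=X97: ✓ → 3871
flight=X59: ✗
flight=X40: ✗
flight=X20: ✗
flight=X17: ✗
flight=X89: ✗
lax_sum = 1543 + 3871 = 5414
—
[den_sum: origin IN ('DEN', 'ORD', 'ATL') AND load_pct >= 71]
flight=X13: ✗
flight=X77: ✗
flight=X21: ✗
flight=X80: ✗
flight=X12: ✗
flight=X88: ✗
flight=X34: ✗
flight=X99: ✗
flight=X97: ✗
flight=X59: ✗
flight=X40: ✓ → 5226
flight=X20: ✗
flight=X17: ✗
flight=X89: ✗
den_sum = 5226
—
[e190_sum: aircraft IN ('E190', 'B787', 'A321') AND delay_min < 120]
flight=X13: ✗
flight=X77: ✗
flight=X21: ✗
flight=X80: ✗
flight=X12: ✓ → 1543
flight=X88: ✗
flight=X34: ✗
flight=X99: ✓ → 1129
flight=X97: ✓ → 3871
flight=X59: ✗
flight=X40: ✗
flight=X20: ✗
flight=X17: ✓ → 5190
flight=X89: ✓ → 3705
e190_sum = 1543 + 1129 + 3871 + 5190 + 3705 = 15438

lax_sum=5414, den_sum=5226, e190_sum=15438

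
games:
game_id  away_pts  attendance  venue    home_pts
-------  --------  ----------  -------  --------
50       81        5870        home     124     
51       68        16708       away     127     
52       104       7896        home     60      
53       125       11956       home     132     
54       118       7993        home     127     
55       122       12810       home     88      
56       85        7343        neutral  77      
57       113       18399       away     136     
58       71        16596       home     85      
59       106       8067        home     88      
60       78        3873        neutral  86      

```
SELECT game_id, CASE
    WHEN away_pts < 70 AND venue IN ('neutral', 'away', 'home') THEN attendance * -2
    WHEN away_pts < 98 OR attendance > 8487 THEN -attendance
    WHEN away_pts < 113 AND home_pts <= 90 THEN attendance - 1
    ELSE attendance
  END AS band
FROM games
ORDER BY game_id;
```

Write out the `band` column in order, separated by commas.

-5870, -33416, 7895, -11956, 7993, -12810, -7343, -18399, -16596, 8066, -3873

game_id=50: away_pts < 98 OR attendance > 8487 → -5870
game_id=51: away_pts < 70 AND venue IN ('neutral', 'away', 'home') → -33416
game_id=52: away_pts < 113 AND home_pts <= 90 → 7895
game_id=53: away_pts < 98 OR attendance > 8487 → -11956
game_id=54: ELSE → 7993
game_id=55: away_pts < 98 OR attendance > 8487 → -12810
game_id=56: away_pts < 98 OR attendance > 8487 → -7343
game_id=57: away_pts < 98 OR attendance > 8487 → -18399
game_id=58: away_pts < 98 OR attendance > 8487 → -16596
game_id=59: away_pts < 113 AND home_pts <= 90 → 8066
game_id=60: away_pts < 98 OR attendance > 8487 → -3873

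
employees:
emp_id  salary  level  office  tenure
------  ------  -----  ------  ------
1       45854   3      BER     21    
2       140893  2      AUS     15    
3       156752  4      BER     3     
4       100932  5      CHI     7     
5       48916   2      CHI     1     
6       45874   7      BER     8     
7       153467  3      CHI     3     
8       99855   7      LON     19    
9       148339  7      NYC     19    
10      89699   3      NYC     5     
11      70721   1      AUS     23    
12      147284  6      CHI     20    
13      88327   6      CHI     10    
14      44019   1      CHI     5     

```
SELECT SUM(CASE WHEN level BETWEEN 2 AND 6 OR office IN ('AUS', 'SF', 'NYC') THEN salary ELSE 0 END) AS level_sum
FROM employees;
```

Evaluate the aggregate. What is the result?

emp_id=1: ✓ → 45854
emp_id=2: ✓ → 140893
emp_id=3: ✓ → 156752
emp_id=4: ✓ → 100932
emp_id=5: ✓ → 48916
emp_id=6: ✗
emp_id=7: ✓ → 153467
emp_id=8: ✗
emp_id=9: ✓ → 148339
emp_id=10: ✓ → 89699
emp_id=11: ✓ → 70721
emp_id=12: ✓ → 147284
emp_id=13: ✓ → 88327
emp_id=14: ✗
level_sum = 45854 + 140893 + 156752 + 100932 + 48916 + 153467 + 148339 + 89699 + 70721 + 147284 + 88327 = 1191184

1191184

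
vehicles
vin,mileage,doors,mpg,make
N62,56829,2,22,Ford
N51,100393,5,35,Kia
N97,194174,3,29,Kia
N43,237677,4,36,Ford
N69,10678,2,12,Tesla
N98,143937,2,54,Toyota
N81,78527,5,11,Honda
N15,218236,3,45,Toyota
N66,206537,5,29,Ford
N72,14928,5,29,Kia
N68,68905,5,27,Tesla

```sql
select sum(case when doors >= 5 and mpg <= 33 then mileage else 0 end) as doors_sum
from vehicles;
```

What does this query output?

vin=N62: ✗
vin=N51: ✗
vin=N97: ✗
vin=N43: ✗
vin=N69: ✗
vin=N98: ✗
vin=N81: ✓ → 78527
vin=N15: ✗
vin=N66: ✓ → 206537
vin=N72: ✓ → 14928
vin=N68: ✓ → 68905
doors_sum = 78527 + 206537 + 14928 + 68905 = 368897

368897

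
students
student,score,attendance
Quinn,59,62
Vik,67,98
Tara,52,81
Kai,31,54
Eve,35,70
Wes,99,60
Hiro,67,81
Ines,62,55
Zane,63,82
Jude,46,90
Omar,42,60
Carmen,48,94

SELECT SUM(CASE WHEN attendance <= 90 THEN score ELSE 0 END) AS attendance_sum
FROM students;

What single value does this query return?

student=Quinn: ✓ → 59
student=Vik: ✗
student=Tara: ✓ → 52
student=Kai: ✓ → 31
student=Eve: ✓ → 35
student=Wes: ✓ → 99
student=Hiro: ✓ → 67
student=Ines: ✓ → 62
student=Zane: ✓ → 63
student=Jude: ✓ → 46
student=Omar: ✓ → 42
student=Carmen: ✗
attendance_sum = 59 + 52 + 31 + 35 + 99 + 67 + 62 + 63 + 46 + 42 = 556

556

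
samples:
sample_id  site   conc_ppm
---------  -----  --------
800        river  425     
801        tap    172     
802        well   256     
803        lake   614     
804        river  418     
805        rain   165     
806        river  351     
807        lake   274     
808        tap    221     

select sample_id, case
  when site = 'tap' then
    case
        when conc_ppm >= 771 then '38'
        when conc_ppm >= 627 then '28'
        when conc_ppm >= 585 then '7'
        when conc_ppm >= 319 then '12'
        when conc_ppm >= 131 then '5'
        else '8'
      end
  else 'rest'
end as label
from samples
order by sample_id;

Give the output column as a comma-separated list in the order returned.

rest, 5, rest, rest, rest, rest, rest, rest, 5

sample_id=800: site='river' → outer ELSE → rest
sample_id=801: site='tap' → inner[conc_ppm >= 131] → 5
sample_id=802: site='well' → outer ELSE → rest
sample_id=803: site='lake' → outer ELSE → rest
sample_id=804: site='river' → outer ELSE → rest
sample_id=805: site='rain' → outer ELSE → rest
sample_id=806: site='river' → outer ELSE → rest
sample_id=807: site='lake' → outer ELSE → rest
sample_id=808: site='tap' → inner[conc_ppm >= 131] → 5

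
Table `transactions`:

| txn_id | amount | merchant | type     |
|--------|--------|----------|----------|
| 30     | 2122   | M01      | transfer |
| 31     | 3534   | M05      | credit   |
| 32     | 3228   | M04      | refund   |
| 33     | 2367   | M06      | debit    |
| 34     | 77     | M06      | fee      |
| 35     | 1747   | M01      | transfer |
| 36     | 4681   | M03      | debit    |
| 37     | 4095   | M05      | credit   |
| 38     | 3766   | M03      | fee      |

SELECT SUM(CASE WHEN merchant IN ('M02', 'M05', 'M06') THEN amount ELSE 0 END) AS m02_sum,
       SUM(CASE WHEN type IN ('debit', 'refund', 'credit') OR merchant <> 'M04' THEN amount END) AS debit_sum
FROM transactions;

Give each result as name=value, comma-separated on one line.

[m02_sum: merchant IN ('M02', 'M05', 'M06')]
txn_id=30: ✗
txn_id=31: ✓ → 3534
txn_id=32: ✗
txn_id=33: ✓ → 2367
txn_id=34: ✓ → 77
txn_id=35: ✗
txn_id=36: ✗
txn_id=37: ✓ → 4095
txn_id=38: ✗
m02_sum = 3534 + 2367 + 77 + 4095 = 10073
—
[debit_sum: type IN ('debit', 'refund', 'credit') OR merchant <> 'M04']
txn_id=30: ✓ → 2122
txn_id=31: ✓ → 3534
txn_id=32: ✓ → 3228
txn_id=33: ✓ → 2367
txn_id=34: ✓ → 77
txn_id=35: ✓ → 1747
txn_id=36: ✓ → 4681
txn_id=37: ✓ → 4095
txn_id=38: ✓ → 3766
debit_sum = 2122 + 3534 + 3228 + 2367 + 77 + 1747 + 4681 + 4095 + 3766 = 25617

m02_sum=10073, debit_sum=25617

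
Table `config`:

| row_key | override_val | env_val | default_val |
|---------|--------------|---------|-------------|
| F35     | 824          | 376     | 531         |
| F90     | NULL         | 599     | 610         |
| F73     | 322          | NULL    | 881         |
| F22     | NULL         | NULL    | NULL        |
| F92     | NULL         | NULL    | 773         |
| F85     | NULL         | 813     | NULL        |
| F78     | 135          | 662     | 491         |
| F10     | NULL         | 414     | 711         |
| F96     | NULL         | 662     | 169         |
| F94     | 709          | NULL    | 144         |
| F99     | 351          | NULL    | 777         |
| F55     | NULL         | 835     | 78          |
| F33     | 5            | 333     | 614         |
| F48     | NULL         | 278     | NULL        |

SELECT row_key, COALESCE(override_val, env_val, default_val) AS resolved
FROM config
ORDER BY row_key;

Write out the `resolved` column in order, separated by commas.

row_key=F10: override_val=NULL, env_val=414 → 414
row_key=F22: override_val=NULL, env_val=NULL, default_val=NULL (all NULL) → NULL
row_key=F33: override_val=5 → 5
row_key=F35: override_val=824 → 824
row_key=F48: override_val=NULL, env_val=278 → 278
row_key=F55: override_val=NULL, env_val=835 → 835
row_key=F73: override_val=322 → 322
row_key=F78: override_val=135 → 135
row_key=F85: override_val=NULL, env_val=813 → 813
row_key=F90: override_val=NULL, env_val=599 → 599
row_key=F92: override_val=NULL, env_val=NULL, default_val=773 → 773
row_key=F94: override_val=709 → 709
row_key=F96: override_val=NULL, env_val=662 → 662
row_key=F99: override_val=351 → 351

414, NULL, 5, 824, 278, 835, 322, 135, 813, 599, 773, 709, 662, 351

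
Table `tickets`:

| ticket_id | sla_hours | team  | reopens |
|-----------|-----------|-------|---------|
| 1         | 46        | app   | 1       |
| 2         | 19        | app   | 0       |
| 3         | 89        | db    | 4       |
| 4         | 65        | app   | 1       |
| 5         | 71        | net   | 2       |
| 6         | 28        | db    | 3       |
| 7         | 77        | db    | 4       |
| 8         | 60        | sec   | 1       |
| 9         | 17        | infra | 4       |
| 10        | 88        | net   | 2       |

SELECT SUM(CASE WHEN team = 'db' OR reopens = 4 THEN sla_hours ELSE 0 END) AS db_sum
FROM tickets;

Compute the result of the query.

ticket_id=1: ✗
ticket_id=2: ✗
ticket_id=3: ✓ → 89
ticket_id=4: ✗
ticket_id=5: ✗
ticket_id=6: ✓ → 28
ticket_id=7: ✓ → 77
ticket_id=8: ✗
ticket_id=9: ✓ → 17
ticket_id=10: ✗
db_sum = 89 + 28 + 77 + 17 = 211

211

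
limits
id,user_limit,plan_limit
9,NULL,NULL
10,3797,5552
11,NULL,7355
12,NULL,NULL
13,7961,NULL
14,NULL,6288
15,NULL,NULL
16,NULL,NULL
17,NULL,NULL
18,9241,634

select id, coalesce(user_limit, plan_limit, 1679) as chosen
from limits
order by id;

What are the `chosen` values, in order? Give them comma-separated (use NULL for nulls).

1679, 3797, 7355, 1679, 7961, 6288, 1679, 1679, 1679, 9241

id=9: user_limit=NULL, plan_limit=NULL, → literal 1679 → 1679
id=10: user_limit=3797 → 3797
id=11: user_limit=NULL, plan_limit=7355 → 7355
id=12: user_limit=NULL, plan_limit=NULL, → literal 1679 → 1679
id=13: user_limit=7961 → 7961
id=14: user_limit=NULL, plan_limit=6288 → 6288
id=15: user_limit=NULL, plan_limit=NULL, → literal 1679 → 1679
id=16: user_limit=NULL, plan_limit=NULL, → literal 1679 → 1679
id=17: user_limit=NULL, plan_limit=NULL, → literal 1679 → 1679
id=18: user_limit=9241 → 9241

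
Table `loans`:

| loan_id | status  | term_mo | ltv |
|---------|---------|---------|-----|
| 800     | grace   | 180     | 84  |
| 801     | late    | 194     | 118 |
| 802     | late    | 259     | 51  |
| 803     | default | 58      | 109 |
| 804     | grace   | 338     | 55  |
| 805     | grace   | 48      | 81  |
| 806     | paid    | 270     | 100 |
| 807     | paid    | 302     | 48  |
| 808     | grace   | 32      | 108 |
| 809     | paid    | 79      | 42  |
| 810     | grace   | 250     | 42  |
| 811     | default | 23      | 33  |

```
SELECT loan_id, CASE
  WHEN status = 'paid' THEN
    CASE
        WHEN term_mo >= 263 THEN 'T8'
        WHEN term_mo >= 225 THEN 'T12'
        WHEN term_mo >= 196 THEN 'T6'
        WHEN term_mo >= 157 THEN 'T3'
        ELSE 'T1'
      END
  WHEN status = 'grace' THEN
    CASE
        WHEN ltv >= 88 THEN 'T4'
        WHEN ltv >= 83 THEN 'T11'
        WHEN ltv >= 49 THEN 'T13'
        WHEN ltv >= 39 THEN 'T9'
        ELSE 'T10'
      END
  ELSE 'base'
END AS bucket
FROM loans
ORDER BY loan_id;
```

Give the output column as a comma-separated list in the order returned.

T11, base, base, base, T13, T13, T8, T8, T4, T1, T9, base

loan_id=800: status='grace' → inner[ltv >= 83] → T11
loan_id=801: status='late' → outer ELSE → base
loan_id=802: status='late' → outer ELSE → base
loan_id=803: status='default' → outer ELSE → base
loan_id=804: status='grace' → inner[ltv >= 49] → T13
loan_id=805: status='grace' → inner[ltv >= 49] → T13
loan_id=806: status='paid' → inner[term_mo >= 263] → T8
loan_id=807: status='paid' → inner[term_mo >= 263] → T8
loan_id=808: status='grace' → inner[ltv >= 88] → T4
loan_id=809: status='paid' → inner[ELSE] → T1
loan_id=810: status='grace' → inner[ltv >= 39] → T9
loan_id=811: status='default' → outer ELSE → base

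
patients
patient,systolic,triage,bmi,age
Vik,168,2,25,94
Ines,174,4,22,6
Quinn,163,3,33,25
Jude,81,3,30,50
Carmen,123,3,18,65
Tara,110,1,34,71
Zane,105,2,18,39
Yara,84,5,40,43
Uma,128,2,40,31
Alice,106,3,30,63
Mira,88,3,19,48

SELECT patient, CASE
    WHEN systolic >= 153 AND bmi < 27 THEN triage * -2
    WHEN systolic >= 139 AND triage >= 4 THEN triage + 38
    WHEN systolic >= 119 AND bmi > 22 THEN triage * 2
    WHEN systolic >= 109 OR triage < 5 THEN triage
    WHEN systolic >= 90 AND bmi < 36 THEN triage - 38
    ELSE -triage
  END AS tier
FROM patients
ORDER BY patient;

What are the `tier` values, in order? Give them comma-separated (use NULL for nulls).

3, 3, -8, 3, 3, 6, 1, 4, -4, -5, 2

patient=Alice: systolic >= 109 OR triage < 5 → 3
patient=Carmen: systolic >= 109 OR triage < 5 → 3
patient=Ines: systolic >= 153 AND bmi < 27 → -8
patient=Jude: systolic >= 109 OR triage < 5 → 3
patient=Mira: systolic >= 109 OR triage < 5 → 3
patient=Quinn: systolic >= 119 AND bmi > 22 → 6
patient=Tara: systolic >= 109 OR triage < 5 → 1
patient=Uma: systolic >= 119 AND bmi > 22 → 4
patient=Vik: systolic >= 153 AND bmi < 27 → -4
patient=Yara: ELSE → -5
patient=Zane: systolic >= 109 OR triage < 5 → 2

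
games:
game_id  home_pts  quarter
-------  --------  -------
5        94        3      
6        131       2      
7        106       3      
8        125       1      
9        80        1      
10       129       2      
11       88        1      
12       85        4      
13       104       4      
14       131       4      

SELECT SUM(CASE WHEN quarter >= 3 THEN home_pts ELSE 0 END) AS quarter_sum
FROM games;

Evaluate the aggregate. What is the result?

520

game_id=5: ✓ → 94
game_id=6: ✗
game_id=7: ✓ → 106
game_id=8: ✗
game_id=9: ✗
game_id=10: ✗
game_id=11: ✗
game_id=12: ✓ → 85
game_id=13: ✓ → 104
game_id=14: ✓ → 131
quarter_sum = 94 + 106 + 85 + 104 + 131 = 520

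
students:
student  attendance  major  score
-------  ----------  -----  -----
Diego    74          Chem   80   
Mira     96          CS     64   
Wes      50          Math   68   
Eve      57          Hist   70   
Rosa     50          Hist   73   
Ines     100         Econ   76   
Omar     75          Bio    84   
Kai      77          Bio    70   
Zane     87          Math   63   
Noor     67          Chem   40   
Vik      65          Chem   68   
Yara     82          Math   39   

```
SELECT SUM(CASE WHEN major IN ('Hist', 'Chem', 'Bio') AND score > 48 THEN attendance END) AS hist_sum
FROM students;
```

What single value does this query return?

398

student=Diego: ✓ → 74
student=Mira: ✗
student=Wes: ✗
student=Eve: ✓ → 57
student=Rosa: ✓ → 50
student=Ines: ✗
student=Omar: ✓ → 75
student=Kai: ✓ → 77
student=Zane: ✗
student=Noor: ✗
student=Vik: ✓ → 65
student=Yara: ✗
hist_sum = 74 + 57 + 50 + 75 + 77 + 65 = 398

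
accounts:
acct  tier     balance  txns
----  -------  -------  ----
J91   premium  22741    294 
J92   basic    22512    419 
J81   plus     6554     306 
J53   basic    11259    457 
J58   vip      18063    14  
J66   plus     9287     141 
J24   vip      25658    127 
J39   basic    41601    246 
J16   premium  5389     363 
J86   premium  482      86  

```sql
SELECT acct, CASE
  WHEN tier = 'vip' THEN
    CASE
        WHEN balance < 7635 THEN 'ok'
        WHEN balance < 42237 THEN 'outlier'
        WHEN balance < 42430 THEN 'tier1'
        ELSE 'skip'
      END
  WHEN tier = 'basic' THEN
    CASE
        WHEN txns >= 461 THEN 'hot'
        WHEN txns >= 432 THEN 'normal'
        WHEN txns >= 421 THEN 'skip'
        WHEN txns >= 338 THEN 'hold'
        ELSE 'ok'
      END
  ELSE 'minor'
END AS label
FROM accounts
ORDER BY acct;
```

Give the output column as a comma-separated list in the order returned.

acct=J16: tier='premium' → outer ELSE → minor
acct=J24: tier='vip' → inner[balance < 42237] → outlier
acct=J39: tier='basic' → inner[ELSE] → ok
acct=J53: tier='basic' → inner[txns >= 432] → normal
acct=J58: tier='vip' → inner[balance < 42237] → outlier
acct=J66: tier='plus' → outer ELSE → minor
acct=J81: tier='plus' → outer ELSE → minor
acct=J86: tier='premium' → outer ELSE → minor
acct=J91: tier='premium' → outer ELSE → minor
acct=J92: tier='basic' → inner[txns >= 338] → hold

minor, outlier, ok, normal, outlier, minor, minor, minor, minor, hold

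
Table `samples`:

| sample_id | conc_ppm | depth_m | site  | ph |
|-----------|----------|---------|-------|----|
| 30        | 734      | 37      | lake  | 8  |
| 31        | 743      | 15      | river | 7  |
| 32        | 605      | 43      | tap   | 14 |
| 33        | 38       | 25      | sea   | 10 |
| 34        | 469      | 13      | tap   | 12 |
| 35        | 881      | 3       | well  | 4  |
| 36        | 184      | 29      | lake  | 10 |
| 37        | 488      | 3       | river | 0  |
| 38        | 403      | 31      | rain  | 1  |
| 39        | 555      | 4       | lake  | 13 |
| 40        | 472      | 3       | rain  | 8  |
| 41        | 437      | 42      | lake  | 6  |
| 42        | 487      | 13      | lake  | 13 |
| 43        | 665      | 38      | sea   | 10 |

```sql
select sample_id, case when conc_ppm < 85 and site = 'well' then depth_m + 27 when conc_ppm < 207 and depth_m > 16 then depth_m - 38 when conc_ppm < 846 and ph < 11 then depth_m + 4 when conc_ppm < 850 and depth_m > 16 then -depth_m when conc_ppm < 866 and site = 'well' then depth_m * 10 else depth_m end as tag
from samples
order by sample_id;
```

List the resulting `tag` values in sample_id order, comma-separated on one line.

sample_id=30: conc_ppm < 846 and ph < 11 → 41
sample_id=31: conc_ppm < 846 and ph < 11 → 19
sample_id=32: conc_ppm < 850 and depth_m > 16 → -43
sample_id=33: conc_ppm < 207 and depth_m > 16 → -13
sample_id=34: ELSE → 13
sample_id=35: ELSE → 3
sample_id=36: conc_ppm < 207 and depth_m > 16 → -9
sample_id=37: conc_ppm < 846 and ph < 11 → 7
sample_id=38: conc_ppm < 846 and ph < 11 → 35
sample_id=39: ELSE → 4
sample_id=40: conc_ppm < 846 and ph < 11 → 7
sample_id=41: conc_ppm < 846 and ph < 11 → 46
sample_id=42: ELSE → 13
sample_id=43: conc_ppm < 846 and ph < 11 → 42

41, 19, -43, -13, 13, 3, -9, 7, 35, 4, 7, 46, 13, 42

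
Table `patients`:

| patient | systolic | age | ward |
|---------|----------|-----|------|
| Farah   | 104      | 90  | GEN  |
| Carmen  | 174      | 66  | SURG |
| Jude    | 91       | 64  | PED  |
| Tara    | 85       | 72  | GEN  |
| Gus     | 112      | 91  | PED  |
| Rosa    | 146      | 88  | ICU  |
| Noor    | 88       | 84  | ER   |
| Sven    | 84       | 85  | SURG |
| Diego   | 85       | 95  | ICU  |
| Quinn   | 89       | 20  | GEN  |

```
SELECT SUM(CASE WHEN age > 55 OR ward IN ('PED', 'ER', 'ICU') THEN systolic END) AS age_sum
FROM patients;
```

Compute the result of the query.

patient=Farah: ✓ → 104
patient=Carmen: ✓ → 174
patient=Jude: ✓ → 91
patient=Tara: ✓ → 85
patient=Gus: ✓ → 112
patient=Rosa: ✓ → 146
patient=Noor: ✓ → 88
patient=Sven: ✓ → 84
patient=Diego: ✓ → 85
patient=Quinn: ✗
age_sum = 104 + 174 + 91 + 85 + 112 + 146 + 88 + 84 + 85 = 969

969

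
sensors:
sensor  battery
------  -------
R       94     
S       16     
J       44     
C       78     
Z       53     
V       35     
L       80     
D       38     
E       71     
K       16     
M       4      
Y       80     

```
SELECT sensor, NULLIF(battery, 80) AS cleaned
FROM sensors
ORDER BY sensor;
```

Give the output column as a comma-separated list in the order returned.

sensor=C: battery=78 vs 80: differ → 78
sensor=D: battery=38 vs 80: differ → 38
sensor=E: battery=71 vs 80: differ → 71
sensor=J: battery=44 vs 80: differ → 44
sensor=K: battery=16 vs 80: differ → 16
sensor=L: battery=80 vs 80: equal → NULL
sensor=M: battery=4 vs 80: differ → 4
sensor=R: battery=94 vs 80: differ → 94
sensor=S: battery=16 vs 80: differ → 16
sensor=V: battery=35 vs 80: differ → 35
sensor=Y: battery=80 vs 80: equal → NULL
sensor=Z: battery=53 vs 80: differ → 53

78, 38, 71, 44, 16, NULL, 4, 94, 16, 35, NULL, 53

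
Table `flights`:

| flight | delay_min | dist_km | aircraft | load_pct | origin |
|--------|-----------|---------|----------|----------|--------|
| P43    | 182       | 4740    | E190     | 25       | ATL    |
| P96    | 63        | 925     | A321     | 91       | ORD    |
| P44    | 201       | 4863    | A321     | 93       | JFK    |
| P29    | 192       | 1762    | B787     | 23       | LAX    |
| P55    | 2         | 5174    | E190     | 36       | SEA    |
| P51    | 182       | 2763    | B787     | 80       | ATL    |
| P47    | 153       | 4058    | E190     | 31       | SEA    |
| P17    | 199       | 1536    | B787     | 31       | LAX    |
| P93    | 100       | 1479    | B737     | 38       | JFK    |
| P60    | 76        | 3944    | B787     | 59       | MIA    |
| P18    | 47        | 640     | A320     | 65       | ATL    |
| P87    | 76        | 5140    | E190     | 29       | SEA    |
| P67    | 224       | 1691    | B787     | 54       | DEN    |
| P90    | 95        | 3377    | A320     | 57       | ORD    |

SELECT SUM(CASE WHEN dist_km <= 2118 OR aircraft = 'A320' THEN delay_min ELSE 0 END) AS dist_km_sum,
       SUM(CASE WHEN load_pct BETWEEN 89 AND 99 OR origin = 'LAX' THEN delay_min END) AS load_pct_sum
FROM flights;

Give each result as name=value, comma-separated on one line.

[dist_km_sum: dist_km <= 2118 OR aircraft = 'A320']
flight=P43: ✗
flight=P96: ✓ → 63
flight=P44: ✗
flight=P29: ✓ → 192
flight=P55: ✗
flight=P51: ✗
flight=P47: ✗
flight=P17: ✓ → 199
flight=P93: ✓ → 100
flight=P60: ✗
flight=P18: ✓ → 47
flight=P87: ✗
flight=P67: ✓ → 224
flight=P90: ✓ → 95
dist_km_sum = 63 + 192 + 199 + 100 + 47 + 224 + 95 = 920
—
[load_pct_sum: load_pct BETWEEN 89 AND 99 OR origin = 'LAX']
flight=P43: ✗
flight=P96: ✓ → 63
flight=P44: ✓ → 201
flight=P29: ✓ → 192
flight=P55: ✗
flight=P51: ✗
flight=P47: ✗
flight=P17: ✓ → 199
flight=P93: ✗
flight=P60: ✗
flight=P18: ✗
flight=P87: ✗
flight=P67: ✗
flight=P90: ✗
load_pct_sum = 63 + 201 + 192 + 199 = 655

dist_km_sum=920, load_pct_sum=655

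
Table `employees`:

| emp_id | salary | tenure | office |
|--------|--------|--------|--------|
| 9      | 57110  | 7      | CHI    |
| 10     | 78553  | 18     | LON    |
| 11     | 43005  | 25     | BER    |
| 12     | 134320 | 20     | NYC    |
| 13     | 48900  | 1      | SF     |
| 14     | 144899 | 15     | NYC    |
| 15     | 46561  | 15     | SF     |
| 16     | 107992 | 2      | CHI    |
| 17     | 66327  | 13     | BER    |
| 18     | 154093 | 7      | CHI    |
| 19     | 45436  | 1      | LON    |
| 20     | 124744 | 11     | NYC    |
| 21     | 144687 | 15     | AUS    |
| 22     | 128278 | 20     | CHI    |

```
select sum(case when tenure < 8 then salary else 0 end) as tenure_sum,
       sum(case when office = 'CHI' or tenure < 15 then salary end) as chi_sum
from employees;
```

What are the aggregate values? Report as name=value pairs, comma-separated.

tenure_sum=413531, chi_sum=732880

[tenure_sum: tenure < 8]
emp_id=9: ✓ → 57110
emp_id=10: ✗
emp_id=11: ✗
emp_id=12: ✗
emp_id=13: ✓ → 48900
emp_id=14: ✗
emp_id=15: ✗
emp_id=16: ✓ → 107992
emp_id=17: ✗
emp_id=18: ✓ → 154093
emp_id=19: ✓ → 45436
emp_id=20: ✗
emp_id=21: ✗
emp_id=22: ✗
tenure_sum = 57110 + 48900 + 107992 + 154093 + 45436 = 413531
—
[chi_sum: office = 'CHI' or tenure < 15]
emp_id=9: ✓ → 57110
emp_id=10: ✗
emp_id=11: ✗
emp_id=12: ✗
emp_id=13: ✓ → 48900
emp_id=14: ✗
emp_id=15: ✗
emp_id=16: ✓ → 107992
emp_id=17: ✓ → 66327
emp_id=18: ✓ → 154093
emp_id=19: ✓ → 45436
emp_id=20: ✓ → 124744
emp_id=21: ✗
emp_id=22: ✓ → 128278
chi_sum = 57110 + 48900 + 107992 + 66327 + 154093 + 45436 + 124744 + 128278 = 732880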